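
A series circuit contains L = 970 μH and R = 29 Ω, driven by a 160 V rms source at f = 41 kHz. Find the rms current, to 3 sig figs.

636 mA

ω = 2πf = 257600 rad/s
X_L = ωL = 250 Ω
Z = 29.0 + j250 Ω
|Z| = √(29.0² + 250²) = 252 Ω
I = V/|Z| = 160/252 = 636 mA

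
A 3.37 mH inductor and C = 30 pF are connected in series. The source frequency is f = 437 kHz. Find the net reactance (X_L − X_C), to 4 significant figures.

-2887 Ω

ω = 2πf = 2.746e+06 rad/s
X_L = ωL = 9253 Ω
X_C = 1/(ωC) = 12140 Ω
X = 9253 − 12140 = -2887 Ω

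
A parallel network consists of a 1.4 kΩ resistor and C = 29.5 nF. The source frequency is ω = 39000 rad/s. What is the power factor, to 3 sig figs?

X_C = 1/(ωC) = 869 Ω
Parallel: admittances add. Y = 1/R + jωC
Y = (0.000714 + j0.00115) S
|Y| = 0.00135 S → |Z| = 1/|Y| = 738 Ω, ∠Z = −∠Y = -58.2°
cos φ = cos(-58.2°) = 0.527

0.527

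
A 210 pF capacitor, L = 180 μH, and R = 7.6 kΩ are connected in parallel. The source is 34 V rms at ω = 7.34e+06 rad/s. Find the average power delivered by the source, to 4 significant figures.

152.1 mW

X_L = ωL = 1321 Ω
X_C = 1/(ωC) = 648.8 Ω
Parallel: admittances add. Y = 1/R + 1/(jωL) + jωC
Y = (0.0001316 + j0.0007845) S
|Y| = 0.0007955 S → |Z| = 1/|Y| = 1257 Ω, ∠Z = −∠Y = -80.48°
I = V/|Z| = 27.05 mA
P = VI cos φ = 34 × 0.02705 × cos(-80.48°) = 152.1 mW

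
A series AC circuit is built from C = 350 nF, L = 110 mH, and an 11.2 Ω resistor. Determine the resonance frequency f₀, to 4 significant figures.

ω₀ = 1/√(LC) = 1/√(0.11 × 3.5e-07) = 5096 rad/s
f₀ = ω₀/(2π) = 811.1 Hz

811.1 Hz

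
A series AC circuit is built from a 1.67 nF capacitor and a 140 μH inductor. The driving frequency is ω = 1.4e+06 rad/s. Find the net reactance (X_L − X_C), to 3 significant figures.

X_L = ωL = 196 Ω
X_C = 1/(ωC) = 428 Ω
X = 196 − 428 = -232 Ω

-232 Ω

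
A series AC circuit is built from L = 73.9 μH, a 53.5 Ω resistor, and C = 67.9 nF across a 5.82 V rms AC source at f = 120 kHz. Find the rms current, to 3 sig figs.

ω = 2πf = 754000 rad/s
X_L = ωL = 55.7 Ω
X_C = 1/(ωC) = 19.5 Ω
Net reactance X = X_L − X_C = 36.2 Ω
Z = 53.5 + j36.2 Ω
|Z| = √(53.5² + 36.2²) = 64.6 Ω
I = V/|Z| = 5.82/64.6 = 90.1 mA

90.1 mA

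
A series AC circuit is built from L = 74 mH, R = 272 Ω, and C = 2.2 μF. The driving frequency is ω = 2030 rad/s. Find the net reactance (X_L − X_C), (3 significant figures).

X_L = ωL = 150 Ω
X_C = 1/(ωC) = 224 Ω
X = 150 − 224 = -73.7 Ω

-73.7 Ω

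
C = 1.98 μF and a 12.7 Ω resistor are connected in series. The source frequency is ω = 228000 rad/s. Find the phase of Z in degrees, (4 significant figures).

-9.894°

X_C = 1/(ωC) = 2.215 Ω
Z = 12.70 − j2.215 Ω
|Z| = √(12.70² + 2.215²) = 12.89 Ω
∠Z = arctan(-2.215/12.70) = -9.894°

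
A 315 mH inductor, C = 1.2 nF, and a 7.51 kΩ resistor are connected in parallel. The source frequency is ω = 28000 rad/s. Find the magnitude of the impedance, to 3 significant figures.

X_L = ωL = 8820 Ω
X_C = 1/(ωC) = 29800 Ω
Parallel: admittances add. Y = 1/R + 1/(jωL) + jωC
Y = (0.000133 − j7.98e-05) S
|Y| = 0.000155 S → |Z| = 1/|Y| = 6440 Ω, ∠Z = −∠Y = 30.9°

6440 Ω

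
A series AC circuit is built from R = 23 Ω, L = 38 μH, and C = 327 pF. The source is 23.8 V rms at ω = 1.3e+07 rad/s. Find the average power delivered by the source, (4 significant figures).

193.0 mW

X_L = ωL = 494.0 Ω
X_C = 1/(ωC) = 235.2 Ω
Net reactance X = X_L − X_C = 258.8 Ω
Z = 23.00 + j258.8 Ω
|Z| = √(23.00² + 258.8²) = 259.8 Ω
∠Z = arctan(258.8/23.00) = 84.92°
I = V/|Z| = 91.62 mA
P = VI cos φ = 23.8 × 0.09162 × cos(84.92°) = 193.0 mW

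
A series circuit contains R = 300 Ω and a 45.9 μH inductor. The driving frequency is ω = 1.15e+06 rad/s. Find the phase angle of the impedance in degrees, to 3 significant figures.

X_L = ωL = 52.8 Ω
Z = 300 + j52.8 Ω
|Z| = √(300² + 52.8²) = 305 Ω
∠Z = arctan(52.8/300) = 9.98°

9.98°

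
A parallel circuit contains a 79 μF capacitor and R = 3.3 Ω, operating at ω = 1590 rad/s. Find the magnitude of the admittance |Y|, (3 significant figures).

X_C = 1/(ωC) = 7.96 Ω
Parallel: admittances add. Y = 1/R + jωC
Y = (0.303 + j0.126) S
|Y| = 0.328 S → |Z| = 1/|Y| = 3.05 Ω, ∠Z = −∠Y = -22.5°

328 mS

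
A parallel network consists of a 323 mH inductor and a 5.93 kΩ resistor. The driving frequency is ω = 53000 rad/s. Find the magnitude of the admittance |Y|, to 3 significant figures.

X_L = ωL = 17100 Ω
Parallel: admittances add. Y = 1/R + 1/(jωL)
Y = (0.000169 − j5.84e-05) S
|Y| = 0.000178 S → |Z| = 1/|Y| = 5600 Ω, ∠Z = −∠Y = 19.1°

178 μS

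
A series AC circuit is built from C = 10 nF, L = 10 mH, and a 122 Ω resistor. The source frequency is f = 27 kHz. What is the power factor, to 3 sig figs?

0.110

ω = 2πf = 169600 rad/s
X_L = ωL = 1700 Ω
X_C = 1/(ωC) = 589 Ω
Net reactance X = X_L − X_C = 1110 Ω
Z = 122 + j1110 Ω
|Z| = √(122² + 1110²) = 1110 Ω
∠Z = arctan(1110/122) = 83.7°
cos φ = cos(83.7°) = 0.110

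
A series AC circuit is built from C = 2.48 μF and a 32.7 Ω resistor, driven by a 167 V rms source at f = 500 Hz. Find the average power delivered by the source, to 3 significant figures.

ω = 2πf = 3142 rad/s
X_C = 1/(ωC) = 128 Ω
Z = 32.7 − j128 Ω
|Z| = √(32.7² + 128²) = 132 Ω
∠Z = arctan(-128/32.7) = -75.7°
I = V/|Z| = 1.26 A
P = VI cos φ = 167 × 1.26 × cos(-75.7°) = 52.0 W

52.0 W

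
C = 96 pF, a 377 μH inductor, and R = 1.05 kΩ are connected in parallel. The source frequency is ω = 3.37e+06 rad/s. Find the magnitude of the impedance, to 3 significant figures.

944 Ω

X_L = ωL = 1270 Ω
X_C = 1/(ωC) = 3090 Ω
Parallel: admittances add. Y = 1/R + 1/(jωL) + jωC
Y = (0.000952 − j0.000464) S
|Y| = 0.00106 S → |Z| = 1/|Y| = 944 Ω, ∠Z = −∠Y = 26.0°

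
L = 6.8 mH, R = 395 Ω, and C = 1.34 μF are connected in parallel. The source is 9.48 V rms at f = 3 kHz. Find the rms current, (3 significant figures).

ω = 2πf = 18850 rad/s
X_L = ωL = 128 Ω
X_C = 1/(ωC) = 39.6 Ω
Parallel: admittances add. Y = 1/R + 1/(jωL) + jωC
Y = (0.00253 + j0.0175) S
|Y| = 0.0176 S → |Z| = 1/|Y| = 56.7 Ω, ∠Z = −∠Y = -81.7°
I = V/|Z| = 9.48/56.7 = 167 mA

167 mA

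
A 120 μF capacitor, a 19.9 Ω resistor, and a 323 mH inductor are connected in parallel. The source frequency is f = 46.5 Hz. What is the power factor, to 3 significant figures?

0.899

ω = 2πf = 292.2 rad/s
X_L = ωL = 94.4 Ω
X_C = 1/(ωC) = 28.5 Ω
Parallel: admittances add. Y = 1/R + 1/(jωL) + jωC
Y = (0.0503 + j0.0245) S
|Y| = 0.0559 S → |Z| = 1/|Y| = 17.9 Ω, ∠Z = −∠Y = -26.0°
cos φ = cos(-26.0°) = 0.899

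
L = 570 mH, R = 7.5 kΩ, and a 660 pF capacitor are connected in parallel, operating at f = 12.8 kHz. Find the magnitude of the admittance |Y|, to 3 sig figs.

137 μS

ω = 2πf = 80420 rad/s
X_L = ωL = 45800 Ω
X_C = 1/(ωC) = 18800 Ω
Parallel: admittances add. Y = 1/R + 1/(jωL) + jωC
Y = (0.000133 + j3.13e-05) S
|Y| = 0.000137 S → |Z| = 1/|Y| = 7300 Ω, ∠Z = −∠Y = -13.2°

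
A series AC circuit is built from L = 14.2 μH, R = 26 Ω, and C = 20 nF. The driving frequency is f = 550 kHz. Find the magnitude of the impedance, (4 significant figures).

43.28 Ω

ω = 2πf = 3.456e+06 rad/s
X_L = ωL = 49.07 Ω
X_C = 1/(ωC) = 14.47 Ω
Net reactance X = X_L − X_C = 34.60 Ω
Z = 26.00 + j34.60 Ω
|Z| = √(26.00² + 34.60²) = 43.28 Ω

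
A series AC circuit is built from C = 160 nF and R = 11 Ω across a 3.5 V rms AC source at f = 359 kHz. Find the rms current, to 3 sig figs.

309 mA

ω = 2πf = 2.256e+06 rad/s
X_C = 1/(ωC) = 2.77 Ω
Z = 11.0 − j2.77 Ω
|Z| = √(11.0² + 2.77²) = 11.3 Ω
I = V/|Z| = 3.5/11.3 = 309 mA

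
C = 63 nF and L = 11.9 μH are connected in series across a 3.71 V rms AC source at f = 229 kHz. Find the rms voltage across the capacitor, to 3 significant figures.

ω = 2πf = 1.439e+06 rad/s
X_L = ωL = 17.1 Ω
X_C = 1/(ωC) = 11.0 Ω
Net reactance X = X_L − X_C = 6.09 Ω
Z = j6.09 Ω
|Z| = √(0² + 6.09²) = 6.09 Ω
I = V/|Z| = 609 mA
V_C = I·|Z_C| = 0.609 × 11.0 = 6.72 V

6.72 V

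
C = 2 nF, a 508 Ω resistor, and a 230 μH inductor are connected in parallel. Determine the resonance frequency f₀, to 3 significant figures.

235 kHz

ω₀ = 1/√(LC) = 1/√(0.00023 × 2e-09) = 1.474e+06 rad/s
f₀ = ω₀/(2π) = 235 kHz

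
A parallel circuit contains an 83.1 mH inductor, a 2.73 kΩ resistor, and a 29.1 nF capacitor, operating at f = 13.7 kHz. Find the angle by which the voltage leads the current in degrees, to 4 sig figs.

-81.20°

ω = 2πf = 86080 rad/s
X_L = ωL = 7153 Ω
X_C = 1/(ωC) = 399.2 Ω
Parallel: admittances add. Y = 1/R + 1/(jωL) + jωC
Y = (0.0003663 + j0.002365) S
|Y| = 0.002393 S → |Z| = 1/|Y| = 417.8 Ω, ∠Z = −∠Y = -81.20°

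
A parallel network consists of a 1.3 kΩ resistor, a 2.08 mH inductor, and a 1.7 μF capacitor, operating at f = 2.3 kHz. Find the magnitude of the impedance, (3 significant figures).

114 Ω

ω = 2πf = 14450 rad/s
X_L = ωL = 30.1 Ω
X_C = 1/(ωC) = 40.7 Ω
Parallel: admittances add. Y = 1/R + 1/(jωL) + jωC
Y = (0.000769 − j0.00870) S
|Y| = 0.00873 S → |Z| = 1/|Y| = 114 Ω, ∠Z = −∠Y = 84.9°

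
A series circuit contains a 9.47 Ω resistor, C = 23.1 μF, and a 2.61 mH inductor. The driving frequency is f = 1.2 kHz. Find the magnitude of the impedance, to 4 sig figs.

16.85 Ω

ω = 2πf = 7540 rad/s
X_L = ωL = 19.68 Ω
X_C = 1/(ωC) = 5.742 Ω
Net reactance X = X_L − X_C = 13.94 Ω
Z = 9.470 + j13.94 Ω
|Z| = √(9.470² + 13.94²) = 16.85 Ω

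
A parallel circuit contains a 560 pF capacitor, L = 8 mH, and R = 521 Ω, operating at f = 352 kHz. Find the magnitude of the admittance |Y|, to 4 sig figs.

2.254 mS

ω = 2πf = 2.212e+06 rad/s
X_L = ωL = 17690 Ω
X_C = 1/(ωC) = 807.4 Ω
Parallel: admittances add. Y = 1/R + 1/(jωL) + jωC
Y = (0.001919 + j0.001182) S
|Y| = 0.002254 S → |Z| = 1/|Y| = 443.6 Ω, ∠Z = −∠Y = -31.63°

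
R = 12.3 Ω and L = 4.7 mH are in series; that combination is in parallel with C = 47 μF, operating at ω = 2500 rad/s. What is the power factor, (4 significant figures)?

0.4838

X_L = ωL = 11.75 Ω
X_C = 1/(ωC) = 8.511 Ω
Branch 1 (R+jX_L): Z₁ = 12.30 + j11.75 Ω, |Z₁| = 17.01 Ω
Branch 2 (−jX_C): Z₂ = −j8.511 Ω
Parallel: Z = Z₁Z₂/(Z₁+Z₂), |Z| = 11.38 Ω, ∠Z = -61.06°
cos φ = cos(-61.06°) = 0.4838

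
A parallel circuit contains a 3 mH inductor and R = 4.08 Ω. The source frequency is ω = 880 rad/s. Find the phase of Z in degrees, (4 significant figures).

57.09°

X_L = ωL = 2.640 Ω
Parallel: admittances add. Y = 1/R + 1/(jωL)
Y = (0.2451 − j0.3788) S
|Y| = 0.4512 S → |Z| = 1/|Y| = 2.216 Ω, ∠Z = −∠Y = 57.09°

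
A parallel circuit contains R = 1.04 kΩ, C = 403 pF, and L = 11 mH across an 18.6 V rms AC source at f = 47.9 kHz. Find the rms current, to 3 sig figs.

ω = 2πf = 301000 rad/s
X_L = ωL = 3310 Ω
X_C = 1/(ωC) = 8240 Ω
Parallel: admittances add. Y = 1/R + 1/(jωL) + jωC
Y = (0.000962 − j0.000181) S
|Y| = 0.000978 S → |Z| = 1/|Y| = 1020 Ω, ∠Z = −∠Y = 10.6°
I = V/|Z| = 18.6/1020 = 18.2 mA

18.2 mA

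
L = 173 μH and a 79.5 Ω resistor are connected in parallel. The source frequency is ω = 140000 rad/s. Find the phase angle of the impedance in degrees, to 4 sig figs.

73.06°

X_L = ωL = 24.22 Ω
Parallel: admittances add. Y = 1/R + 1/(jωL)
Y = (0.01258 − j0.04129) S
|Y| = 0.04316 S → |Z| = 1/|Y| = 23.17 Ω, ∠Z = −∠Y = 73.06°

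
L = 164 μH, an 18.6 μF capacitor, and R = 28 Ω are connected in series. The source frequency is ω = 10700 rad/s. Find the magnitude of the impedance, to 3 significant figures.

28.2 Ω

X_L = ωL = 1.75 Ω
X_C = 1/(ωC) = 5.02 Ω
Net reactance X = X_L − X_C = -3.27 Ω
Z = 28.0 − j3.27 Ω
|Z| = √(28.0² + 3.27²) = 28.2 Ω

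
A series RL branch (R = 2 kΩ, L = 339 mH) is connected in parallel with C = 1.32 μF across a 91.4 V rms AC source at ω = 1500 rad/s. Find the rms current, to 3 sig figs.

175 mA

X_L = ωL = 509 Ω
X_C = 1/(ωC) = 505 Ω
Branch 1 (R+jX_L): Z₁ = 2000 + j509 Ω, |Z₁| = 2060 Ω
Branch 2 (−jX_C): Z₂ = −j505 Ω
Parallel: Z = Z₁Z₂/(Z₁+Z₂), |Z| = 521 Ω, ∠Z = -75.8°
I = V/|Z| = 91.4/521 = 175 mA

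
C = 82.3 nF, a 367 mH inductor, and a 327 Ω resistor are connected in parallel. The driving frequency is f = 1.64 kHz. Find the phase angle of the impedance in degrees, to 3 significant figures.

-10.8°

ω = 2πf = 10300 rad/s
X_L = ωL = 3780 Ω
X_C = 1/(ωC) = 1180 Ω
Parallel: admittances add. Y = 1/R + 1/(jωL) + jωC
Y = (0.00306 + j0.000584) S
|Y| = 0.00311 S → |Z| = 1/|Y| = 321 Ω, ∠Z = −∠Y = -10.8°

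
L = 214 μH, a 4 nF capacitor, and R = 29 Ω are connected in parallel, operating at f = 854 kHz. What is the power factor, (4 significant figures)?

0.8586

ω = 2πf = 5.366e+06 rad/s
X_L = ωL = 1148 Ω
X_C = 1/(ωC) = 46.59 Ω
Parallel: admittances add. Y = 1/R + 1/(jωL) + jωC
Y = (0.03448 + j0.02059) S
|Y| = 0.04016 S → |Z| = 1/|Y| = 24.90 Ω, ∠Z = −∠Y = -30.84°
cos φ = cos(-30.84°) = 0.8586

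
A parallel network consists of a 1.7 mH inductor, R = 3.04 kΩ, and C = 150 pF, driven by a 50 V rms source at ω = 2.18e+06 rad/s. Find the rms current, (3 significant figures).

X_L = ωL = 3710 Ω
X_C = 1/(ωC) = 3060 Ω
Parallel: admittances add. Y = 1/R + 1/(jωL) + jωC
Y = (0.000329 + j5.72e-05) S
|Y| = 0.000334 S → |Z| = 1/|Y| = 3000 Ω, ∠Z = −∠Y = -9.86°
I = V/|Z| = 50/3000 = 16.7 mA

16.7 mA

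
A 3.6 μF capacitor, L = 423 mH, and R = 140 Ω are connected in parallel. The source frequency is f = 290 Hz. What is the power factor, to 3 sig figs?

0.805

ω = 2πf = 1822 rad/s
X_L = ωL = 771 Ω
X_C = 1/(ωC) = 152 Ω
Parallel: admittances add. Y = 1/R + 1/(jωL) + jωC
Y = (0.00714 + j0.00526) S
|Y| = 0.00887 S → |Z| = 1/|Y| = 113 Ω, ∠Z = −∠Y = -36.4°
cos φ = cos(-36.4°) = 0.805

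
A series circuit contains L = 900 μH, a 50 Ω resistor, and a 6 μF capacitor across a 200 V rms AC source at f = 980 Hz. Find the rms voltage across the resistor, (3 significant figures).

ω = 2πf = 6158 rad/s
X_L = ωL = 5.54 Ω
X_C = 1/(ωC) = 27.1 Ω
Net reactance X = X_L − X_C = -21.5 Ω
Z = 50.0 − j21.5 Ω
|Z| = √(50.0² + 21.5²) = 54.4 Ω
I = V/|Z| = 3.67 A
V_R = I·|Z_R| = 3.67 × 50.0 = 184 V

184 V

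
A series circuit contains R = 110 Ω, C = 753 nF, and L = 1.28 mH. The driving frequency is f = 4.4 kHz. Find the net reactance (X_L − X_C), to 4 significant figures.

-12.65 Ω

ω = 2πf = 27650 rad/s
X_L = ωL = 35.39 Ω
X_C = 1/(ωC) = 48.04 Ω
X = 35.39 − 48.04 = -12.65 Ω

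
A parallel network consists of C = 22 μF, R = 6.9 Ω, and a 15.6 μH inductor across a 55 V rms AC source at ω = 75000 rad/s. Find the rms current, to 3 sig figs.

44.5 A

X_L = ωL = 1.17 Ω
X_C = 1/(ωC) = 0.606 Ω
Parallel: admittances add. Y = 1/R + 1/(jωL) + jωC
Y = (0.145 + j0.795) S
|Y| = 0.808 S → |Z| = 1/|Y| = 1.24 Ω, ∠Z = −∠Y = -79.7°
I = V/|Z| = 55/1.24 = 44.5 A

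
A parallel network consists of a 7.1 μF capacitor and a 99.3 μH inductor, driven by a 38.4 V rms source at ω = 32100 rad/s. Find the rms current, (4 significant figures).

X_L = ωL = 3.188 Ω
X_C = 1/(ωC) = 4.388 Ω
Parallel: admittances add. Y = 1/(jωL) + jωC
Y = (0 − j0.08581) S
|Y| = 0.08581 S → |Z| = 1/|Y| = 11.65 Ω, ∠Z = −∠Y = 90.00°
I = V/|Z| = 38.4/11.65 = 3.295 A

3.295 A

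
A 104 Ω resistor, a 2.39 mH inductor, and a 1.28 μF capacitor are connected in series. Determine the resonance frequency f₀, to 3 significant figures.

2.88 kHz

ω₀ = 1/√(LC) = 1/√(0.00239 × 1.28e-06) = 18080 rad/s
f₀ = ω₀/(2π) = 2.88 kHz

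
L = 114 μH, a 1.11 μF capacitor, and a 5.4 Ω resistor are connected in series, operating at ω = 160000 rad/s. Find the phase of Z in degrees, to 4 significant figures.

66.82°

X_L = ωL = 18.24 Ω
X_C = 1/(ωC) = 5.631 Ω
Net reactance X = X_L − X_C = 12.61 Ω
Z = 5.400 + j12.61 Ω
|Z| = √(5.400² + 12.61²) = 13.72 Ω
∠Z = arctan(12.61/5.400) = 66.82°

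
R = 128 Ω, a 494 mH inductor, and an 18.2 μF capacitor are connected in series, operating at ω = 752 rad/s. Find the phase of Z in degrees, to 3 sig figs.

66.8°

X_L = ωL = 371 Ω
X_C = 1/(ωC) = 73.1 Ω
Net reactance X = X_L − X_C = 298 Ω
Z = 128 + j298 Ω
|Z| = √(128² + 298²) = 325 Ω
∠Z = arctan(298/128) = 66.8°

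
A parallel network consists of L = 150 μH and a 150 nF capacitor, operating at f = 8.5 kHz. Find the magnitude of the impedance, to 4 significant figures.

8.560 Ω

ω = 2πf = 53410 rad/s
X_L = ωL = 8.011 Ω
X_C = 1/(ωC) = 124.8 Ω
Parallel: admittances add. Y = 1/(jωL) + jωC
Y = (0 − j0.1168) S
|Y| = 0.1168 S → |Z| = 1/|Y| = 8.560 Ω, ∠Z = −∠Y = 90.00°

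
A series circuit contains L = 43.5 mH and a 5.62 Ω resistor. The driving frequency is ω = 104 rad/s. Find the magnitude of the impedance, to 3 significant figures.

X_L = ωL = 4.52 Ω
Z = 5.62 + j4.52 Ω
|Z| = √(5.62² + 4.52²) = 7.21 Ω

7.21 Ω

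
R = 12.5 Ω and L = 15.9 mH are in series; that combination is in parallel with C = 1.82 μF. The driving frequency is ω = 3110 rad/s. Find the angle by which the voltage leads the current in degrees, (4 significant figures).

70.20°

X_L = ωL = 49.45 Ω
X_C = 1/(ωC) = 176.7 Ω
Branch 1 (R+jX_L): Z₁ = 12.50 + j49.45 Ω, |Z₁| = 51.00 Ω
Branch 2 (−jX_C): Z₂ = −j176.7 Ω
Parallel: Z = Z₁Z₂/(Z₁+Z₂), |Z| = 70.49 Ω, ∠Z = 70.20°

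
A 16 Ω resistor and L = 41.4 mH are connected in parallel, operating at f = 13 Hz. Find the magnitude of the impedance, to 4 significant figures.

3.309 Ω

ω = 2πf = 81.68 rad/s
X_L = ωL = 3.382 Ω
Parallel: admittances add. Y = 1/R + 1/(jωL)
Y = (0.06250 − j0.2957) S
|Y| = 0.3022 S → |Z| = 1/|Y| = 3.309 Ω, ∠Z = −∠Y = 78.07°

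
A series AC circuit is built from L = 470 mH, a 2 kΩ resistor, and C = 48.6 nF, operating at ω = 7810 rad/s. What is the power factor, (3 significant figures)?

X_L = ωL = 3670 Ω
X_C = 1/(ωC) = 2630 Ω
Net reactance X = X_L − X_C = 1040 Ω
Z = 2000 + j1040 Ω
|Z| = √(2000² + 1040²) = 2250 Ω
∠Z = arctan(1040/2000) = 27.4°
cos φ = cos(27.4°) = 0.888

0.888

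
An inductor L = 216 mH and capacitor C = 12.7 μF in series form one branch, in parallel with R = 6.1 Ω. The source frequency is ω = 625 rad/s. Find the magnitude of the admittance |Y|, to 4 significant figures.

197.9 mS

X_L = ωL = 135.0 Ω
X_C = 1/(ωC) = 126.0 Ω
Branch 1: Z₁ = R = 6.100 Ω
Branch 2 (series LC): Z₂ = j(X_L − X_C) = j9.016 Ω
Parallel: Z = Z₁Z₂/(Z₁+Z₂), |Z| = 5.052 Ω, ∠Z = 34.08°
|Y| = 1/|Z| = 197.9 mS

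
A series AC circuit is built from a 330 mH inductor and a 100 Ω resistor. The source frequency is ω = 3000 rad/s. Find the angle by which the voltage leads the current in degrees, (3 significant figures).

X_L = ωL = 990 Ω
Z = 100 + j990 Ω
|Z| = √(100² + 990²) = 995 Ω
∠Z = arctan(990/100) = 84.2°

84.2°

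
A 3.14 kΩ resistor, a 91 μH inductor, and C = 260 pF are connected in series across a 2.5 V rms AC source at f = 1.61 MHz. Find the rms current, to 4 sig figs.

784.6 μA

ω = 2πf = 1.012e+07 rad/s
X_L = ωL = 920.5 Ω
X_C = 1/(ωC) = 380.2 Ω
Net reactance X = X_L − X_C = 540.3 Ω
Z = 3140 + j540.3 Ω
|Z| = √(3140² + 540.3²) = 3186 Ω
I = V/|Z| = 2.5/3186 = 784.6 μA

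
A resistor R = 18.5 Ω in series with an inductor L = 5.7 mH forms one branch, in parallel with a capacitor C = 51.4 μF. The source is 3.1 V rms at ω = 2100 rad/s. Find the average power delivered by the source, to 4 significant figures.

X_L = ωL = 11.97 Ω
X_C = 1/(ωC) = 9.264 Ω
Branch 1 (R+jX_L): Z₁ = 18.50 + j11.97 Ω, |Z₁| = 22.03 Ω
Branch 2 (−jX_C): Z₂ = −j9.264 Ω
Parallel: Z = Z₁Z₂/(Z₁+Z₂), |Z| = 10.92 Ω, ∠Z = -65.42°
I = V/|Z| = 283.9 mA
P = VI cos φ = 3.1 × 0.2839 × cos(-65.42°) = 366.2 mW

366.2 mW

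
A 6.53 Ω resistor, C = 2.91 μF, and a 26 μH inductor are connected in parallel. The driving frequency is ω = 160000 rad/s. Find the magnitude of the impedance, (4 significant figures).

X_L = ωL = 4.160 Ω
X_C = 1/(ωC) = 2.148 Ω
Parallel: admittances add. Y = 1/R + 1/(jωL) + jωC
Y = (0.1531 + j0.2252) S
|Y| = 0.2723 S → |Z| = 1/|Y| = 3.672 Ω, ∠Z = −∠Y = -55.79°

3.672 Ω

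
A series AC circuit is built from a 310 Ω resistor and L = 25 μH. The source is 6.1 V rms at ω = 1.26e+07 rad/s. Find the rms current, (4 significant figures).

X_L = ωL = 315.0 Ω
Z = 310.0 + j315.0 Ω
|Z| = √(310.0² + 315.0²) = 442.0 Ω
I = V/|Z| = 6.1/442.0 = 13.80 mA

13.80 mA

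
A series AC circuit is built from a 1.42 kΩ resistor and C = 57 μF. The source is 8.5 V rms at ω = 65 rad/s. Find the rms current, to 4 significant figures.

X_C = 1/(ωC) = 269.9 Ω
Z = 1420 − j269.9 Ω
|Z| = √(1420² + 269.9²) = 1445 Ω
I = V/|Z| = 8.5/1445 = 5.881 mA

5.881 mA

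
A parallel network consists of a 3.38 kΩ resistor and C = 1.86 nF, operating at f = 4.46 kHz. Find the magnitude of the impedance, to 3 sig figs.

3330 Ω

ω = 2πf = 28020 rad/s
X_C = 1/(ωC) = 19200 Ω
Parallel: admittances add. Y = 1/R + jωC
Y = (0.000296 + j5.21e-05) S
|Y| = 0.000300 S → |Z| = 1/|Y| = 3330 Ω, ∠Z = −∠Y = -9.99°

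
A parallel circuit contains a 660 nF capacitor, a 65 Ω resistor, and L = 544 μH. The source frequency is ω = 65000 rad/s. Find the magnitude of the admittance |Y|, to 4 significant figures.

21.22 mS

X_L = ωL = 35.36 Ω
X_C = 1/(ωC) = 23.31 Ω
Parallel: admittances add. Y = 1/R + 1/(jωL) + jωC
Y = (0.01538 + j0.01462) S
|Y| = 0.02122 S → |Z| = 1/|Y| = 47.12 Ω, ∠Z = −∠Y = -43.54°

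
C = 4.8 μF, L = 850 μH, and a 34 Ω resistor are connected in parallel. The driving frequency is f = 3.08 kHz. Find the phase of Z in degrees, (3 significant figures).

ω = 2πf = 19350 rad/s
X_L = ωL = 16.4 Ω
X_C = 1/(ωC) = 10.8 Ω
Parallel: admittances add. Y = 1/R + 1/(jωL) + jωC
Y = (0.0294 + j0.0321) S
|Y| = 0.0435 S → |Z| = 1/|Y| = 23.0 Ω, ∠Z = −∠Y = -47.5°

-47.5°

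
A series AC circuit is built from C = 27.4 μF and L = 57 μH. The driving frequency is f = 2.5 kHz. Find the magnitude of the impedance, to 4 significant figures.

1.428 Ω

ω = 2πf = 15710 rad/s
X_L = ωL = 0.8954 Ω
X_C = 1/(ωC) = 2.323 Ω
Net reactance X = X_L − X_C = -1.428 Ω
Z = − j1.428 Ω
|Z| = √(0² + 1.428²) = 1.428 Ω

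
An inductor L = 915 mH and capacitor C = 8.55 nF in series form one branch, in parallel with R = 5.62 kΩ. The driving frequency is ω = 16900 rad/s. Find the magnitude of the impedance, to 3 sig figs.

X_L = ωL = 15500 Ω
X_C = 1/(ωC) = 6920 Ω
Branch 1: Z₁ = R = 5620 Ω
Branch 2 (series LC): Z₂ = j(X_L − X_C) = j8540 Ω
Parallel: Z = Z₁Z₂/(Z₁+Z₂), |Z| = 4700 Ω, ∠Z = 33.3°

4700 Ω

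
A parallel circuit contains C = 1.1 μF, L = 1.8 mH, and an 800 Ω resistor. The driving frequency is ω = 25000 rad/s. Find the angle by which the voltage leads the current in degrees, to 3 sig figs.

-76.7°

X_L = ωL = 45.0 Ω
X_C = 1/(ωC) = 36.4 Ω
Parallel: admittances add. Y = 1/R + 1/(jωL) + jωC
Y = (0.00125 + j0.00528) S
|Y| = 0.00542 S → |Z| = 1/|Y| = 184 Ω, ∠Z = −∠Y = -76.7°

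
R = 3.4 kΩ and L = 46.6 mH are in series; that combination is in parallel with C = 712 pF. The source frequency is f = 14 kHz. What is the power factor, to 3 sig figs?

ω = 2πf = 87960 rad/s
X_L = ωL = 4100 Ω
X_C = 1/(ωC) = 16000 Ω
Branch 1 (R+jX_L): Z₁ = 3400 + j4100 Ω, |Z₁| = 5330 Ω
Branch 2 (−jX_C): Z₂ = −j16000 Ω
Parallel: Z = Z₁Z₂/(Z₁+Z₂), |Z| = 6890 Ω, ∠Z = 34.3°
cos φ = cos(34.3°) = 0.826

0.826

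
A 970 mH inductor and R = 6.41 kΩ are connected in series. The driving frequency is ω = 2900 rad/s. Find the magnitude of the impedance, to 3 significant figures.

7000 Ω

X_L = ωL = 2810 Ω
Z = 6410 + j2810 Ω
|Z| = √(6410² + 2810²) = 7000 Ω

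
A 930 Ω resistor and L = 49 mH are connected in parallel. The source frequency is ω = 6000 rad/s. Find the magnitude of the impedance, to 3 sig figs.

280 Ω

X_L = ωL = 294 Ω
Parallel: admittances add. Y = 1/R + 1/(jωL)
Y = (0.00108 − j0.00340) S
|Y| = 0.00357 S → |Z| = 1/|Y| = 280 Ω, ∠Z = −∠Y = 72.5°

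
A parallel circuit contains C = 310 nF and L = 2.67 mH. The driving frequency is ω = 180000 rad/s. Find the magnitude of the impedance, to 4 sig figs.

18.62 Ω

X_L = ωL = 480.6 Ω
X_C = 1/(ωC) = 17.92 Ω
Parallel: admittances add. Y = 1/(jωL) + jωC
Y = (0 + j0.05372) S
|Y| = 0.05372 S → |Z| = 1/|Y| = 18.62 Ω, ∠Z = −∠Y = -90.00°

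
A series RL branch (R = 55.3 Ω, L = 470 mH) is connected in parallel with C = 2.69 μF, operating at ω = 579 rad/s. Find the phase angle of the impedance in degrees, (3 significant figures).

70.0°

X_L = ωL = 272 Ω
X_C = 1/(ωC) = 642 Ω
Branch 1 (R+jX_L): Z₁ = 55.3 + j272 Ω, |Z₁| = 278 Ω
Branch 2 (−jX_C): Z₂ = −j642 Ω
Parallel: Z = Z₁Z₂/(Z₁+Z₂), |Z| = 477 Ω, ∠Z = 70.0°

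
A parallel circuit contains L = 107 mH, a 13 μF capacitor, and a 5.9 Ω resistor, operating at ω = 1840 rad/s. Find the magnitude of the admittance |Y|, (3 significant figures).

171 mS

X_L = ωL = 197 Ω
X_C = 1/(ωC) = 41.8 Ω
Parallel: admittances add. Y = 1/R + 1/(jωL) + jωC
Y = (0.169 + j0.0188) S
|Y| = 0.171 S → |Z| = 1/|Y| = 5.86 Ω, ∠Z = −∠Y = -6.34°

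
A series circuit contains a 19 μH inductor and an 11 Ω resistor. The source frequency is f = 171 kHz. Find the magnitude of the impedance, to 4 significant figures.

ω = 2πf = 1.074e+06 rad/s
X_L = ωL = 20.41 Ω
Z = 11.00 + j20.41 Ω
|Z| = √(11.00² + 20.41²) = 23.19 Ω

23.19 Ω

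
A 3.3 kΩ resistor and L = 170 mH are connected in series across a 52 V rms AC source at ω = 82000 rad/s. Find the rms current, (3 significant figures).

3.63 mA

X_L = ωL = 13900 Ω
Z = 3300 + j13900 Ω
|Z| = √(3300² + 13900²) = 14300 Ω
I = V/|Z| = 52/14300 = 3.63 mA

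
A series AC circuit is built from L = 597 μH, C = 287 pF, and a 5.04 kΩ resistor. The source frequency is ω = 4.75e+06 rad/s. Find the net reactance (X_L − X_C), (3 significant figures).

X_L = ωL = 2840 Ω
X_C = 1/(ωC) = 734 Ω
X = 2840 − 734 = 2100 Ω

2100 Ω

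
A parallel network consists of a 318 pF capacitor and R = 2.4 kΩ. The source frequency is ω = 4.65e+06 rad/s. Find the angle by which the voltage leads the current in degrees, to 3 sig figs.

X_C = 1/(ωC) = 676 Ω
Parallel: admittances add. Y = 1/R + jωC
Y = (0.000417 + j0.00148) S
|Y| = 0.00154 S → |Z| = 1/|Y| = 651 Ω, ∠Z = −∠Y = -74.3°

-74.3°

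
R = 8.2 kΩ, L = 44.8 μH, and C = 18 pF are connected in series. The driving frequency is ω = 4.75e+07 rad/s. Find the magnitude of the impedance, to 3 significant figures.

X_L = ωL = 2130 Ω
X_C = 1/(ωC) = 1170 Ω
Net reactance X = X_L − X_C = 958 Ω
Z = 8200 + j958 Ω
|Z| = √(8200² + 958²) = 8260 Ω

8260 Ω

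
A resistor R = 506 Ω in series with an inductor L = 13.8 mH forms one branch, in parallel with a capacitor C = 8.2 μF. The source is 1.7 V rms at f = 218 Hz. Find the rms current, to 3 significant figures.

ω = 2πf = 1370 rad/s
X_L = ωL = 18.9 Ω
X_C = 1/(ωC) = 89.0 Ω
Branch 1 (R+jX_L): Z₁ = 506 + j18.9 Ω, |Z₁| = 506 Ω
Branch 2 (−jX_C): Z₂ = −j89.0 Ω
Parallel: Z = Z₁Z₂/(Z₁+Z₂), |Z| = 88.3 Ω, ∠Z = -80.0°
I = V/|Z| = 1.7/88.3 = 19.3 mA

19.3 mA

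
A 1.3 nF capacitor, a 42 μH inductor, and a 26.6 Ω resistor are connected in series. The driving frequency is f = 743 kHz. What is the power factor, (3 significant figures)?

ω = 2πf = 4.668e+06 rad/s
X_L = ωL = 196 Ω
X_C = 1/(ωC) = 165 Ω
Net reactance X = X_L − X_C = 31.3 Ω
Z = 26.6 + j31.3 Ω
|Z| = √(26.6² + 31.3²) = 41.1 Ω
∠Z = arctan(31.3/26.6) = 49.6°
cos φ = cos(49.6°) = 0.648

0.648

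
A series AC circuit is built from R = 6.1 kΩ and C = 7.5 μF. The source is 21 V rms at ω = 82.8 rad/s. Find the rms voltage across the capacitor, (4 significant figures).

X_C = 1/(ωC) = 1610 Ω
Z = 6100 − j1610 Ω
|Z| = √(6100² + 1610²) = 6309 Ω
I = V/|Z| = 3.329 mA
V_C = I·|Z_C| = 0.003329 × 1610 = 5.360 V

5.360 V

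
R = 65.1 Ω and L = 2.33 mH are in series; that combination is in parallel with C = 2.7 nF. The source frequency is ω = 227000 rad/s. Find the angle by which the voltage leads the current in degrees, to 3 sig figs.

X_L = ωL = 529 Ω
X_C = 1/(ωC) = 1630 Ω
Branch 1 (R+jX_L): Z₁ = 65.1 + j529 Ω, |Z₁| = 533 Ω
Branch 2 (−jX_C): Z₂ = −j1630 Ω
Parallel: Z = Z₁Z₂/(Z₁+Z₂), |Z| = 787 Ω, ∠Z = 79.6°

79.6°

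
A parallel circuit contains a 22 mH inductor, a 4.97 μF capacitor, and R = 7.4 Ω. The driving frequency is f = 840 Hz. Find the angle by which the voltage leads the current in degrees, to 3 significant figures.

-7.43°

ω = 2πf = 5278 rad/s
X_L = ωL = 116 Ω
X_C = 1/(ωC) = 38.1 Ω
Parallel: admittances add. Y = 1/R + 1/(jωL) + jωC
Y = (0.135 + j0.0176) S
|Y| = 0.136 S → |Z| = 1/|Y| = 7.34 Ω, ∠Z = −∠Y = -7.43°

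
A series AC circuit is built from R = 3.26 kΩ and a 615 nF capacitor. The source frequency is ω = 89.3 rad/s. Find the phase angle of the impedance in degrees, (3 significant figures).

X_C = 1/(ωC) = 18200 Ω
Z = 3260 − j18200 Ω
|Z| = √(3260² + 18200²) = 18500 Ω
∠Z = arctan(-18200/3260) = -79.8°

-79.8°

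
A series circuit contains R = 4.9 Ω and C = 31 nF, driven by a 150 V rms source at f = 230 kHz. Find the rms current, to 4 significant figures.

6.564 A

ω = 2πf = 1.445e+06 rad/s
X_C = 1/(ωC) = 22.32 Ω
Z = 4.900 − j22.32 Ω
|Z| = √(4.900² + 22.32²) = 22.85 Ω
I = V/|Z| = 150/22.85 = 6.564 A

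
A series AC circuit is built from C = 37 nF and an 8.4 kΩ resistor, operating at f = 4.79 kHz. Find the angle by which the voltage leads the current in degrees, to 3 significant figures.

-6.10°

ω = 2πf = 30100 rad/s
X_C = 1/(ωC) = 898 Ω
Z = 8400 − j898 Ω
|Z| = √(8400² + 898²) = 8450 Ω
∠Z = arctan(-898/8400) = -6.10°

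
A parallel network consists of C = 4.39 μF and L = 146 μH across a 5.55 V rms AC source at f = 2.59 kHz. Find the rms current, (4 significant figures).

ω = 2πf = 16270 rad/s
X_L = ωL = 2.376 Ω
X_C = 1/(ωC) = 14.00 Ω
Parallel: admittances add. Y = 1/(jωL) + jωC
Y = (0 − j0.3494) S
|Y| = 0.3494 S → |Z| = 1/|Y| = 2.862 Ω, ∠Z = −∠Y = 90.00°
I = V/|Z| = 5.55/2.862 = 1.939 A

1.939 A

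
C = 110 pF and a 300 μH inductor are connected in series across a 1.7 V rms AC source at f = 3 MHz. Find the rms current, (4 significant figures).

328.7 μA

ω = 2πf = 1.885e+07 rad/s
X_L = ωL = 5655 Ω
X_C = 1/(ωC) = 482.3 Ω
Net reactance X = X_L − X_C = 5173 Ω
Z = j5173 Ω
|Z| = √(0² + 5173²) = 5173 Ω
I = V/|Z| = 1.7/5173 = 328.7 μA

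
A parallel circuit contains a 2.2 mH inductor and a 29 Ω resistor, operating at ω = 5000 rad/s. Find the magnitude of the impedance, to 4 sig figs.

X_L = ωL = 11.00 Ω
Parallel: admittances add. Y = 1/R + 1/(jωL)
Y = (0.03448 − j0.09091) S
|Y| = 0.09723 S → |Z| = 1/|Y| = 10.28 Ω, ∠Z = −∠Y = 69.23°

10.28 Ω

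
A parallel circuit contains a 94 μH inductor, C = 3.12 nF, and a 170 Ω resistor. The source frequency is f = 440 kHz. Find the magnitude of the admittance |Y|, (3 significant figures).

ω = 2πf = 2.765e+06 rad/s
X_L = ωL = 260 Ω
X_C = 1/(ωC) = 116 Ω
Parallel: admittances add. Y = 1/R + 1/(jωL) + jωC
Y = (0.00588 + j0.00478) S
|Y| = 0.00758 S → |Z| = 1/|Y| = 132 Ω, ∠Z = −∠Y = -39.1°

7.58 mS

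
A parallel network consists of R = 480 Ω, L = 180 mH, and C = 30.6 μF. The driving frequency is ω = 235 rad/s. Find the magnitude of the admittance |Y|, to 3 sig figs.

X_L = ωL = 42.3 Ω
X_C = 1/(ωC) = 139 Ω
Parallel: admittances add. Y = 1/R + 1/(jωL) + jωC
Y = (0.00208 − j0.0164) S
|Y| = 0.0166 S → |Z| = 1/|Y| = 60.3 Ω, ∠Z = −∠Y = 82.8°

16.6 mS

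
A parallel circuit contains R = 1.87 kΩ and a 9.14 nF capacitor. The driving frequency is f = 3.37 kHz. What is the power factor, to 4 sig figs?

0.9403

ω = 2πf = 21170 rad/s
X_C = 1/(ωC) = 5167 Ω
Parallel: admittances add. Y = 1/R + jωC
Y = (0.0005348 + j0.0001935) S
|Y| = 0.0005687 S → |Z| = 1/|Y| = 1758 Ω, ∠Z = −∠Y = -19.90°
cos φ = cos(-19.90°) = 0.9403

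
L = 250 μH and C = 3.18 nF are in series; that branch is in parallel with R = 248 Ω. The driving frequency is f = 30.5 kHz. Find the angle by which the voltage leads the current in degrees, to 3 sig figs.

ω = 2πf = 191600 rad/s
X_L = ωL = 47.9 Ω
X_C = 1/(ωC) = 1640 Ω
Branch 1: Z₁ = R = 248 Ω
Branch 2 (series LC): Z₂ = j(X_L − X_C) = −j1590 Ω
Parallel: Z = Z₁Z₂/(Z₁+Z₂), |Z| = 245 Ω, ∠Z = -8.85°

-8.85°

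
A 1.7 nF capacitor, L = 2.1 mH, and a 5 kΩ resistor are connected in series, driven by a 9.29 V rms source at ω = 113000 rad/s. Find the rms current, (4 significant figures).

X_L = ωL = 237.3 Ω
X_C = 1/(ωC) = 5206 Ω
Net reactance X = X_L − X_C = -4968 Ω
Z = 5000 − j4968 Ω
|Z| = √(5000² + 4968²) = 7049 Ω
I = V/|Z| = 9.29/7049 = 1.318 mA

1.318 mA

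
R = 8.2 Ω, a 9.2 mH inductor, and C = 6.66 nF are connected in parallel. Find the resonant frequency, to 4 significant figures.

20.33 kHz

ω₀ = 1/√(LC) = 1/√(0.0092 × 6.66e-09) = 127800 rad/s
f₀ = ω₀/(2π) = 20.33 kHz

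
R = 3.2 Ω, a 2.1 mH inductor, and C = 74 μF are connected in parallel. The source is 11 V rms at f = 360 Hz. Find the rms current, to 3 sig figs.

ω = 2πf = 2262 rad/s
X_L = ωL = 4.75 Ω
X_C = 1/(ωC) = 5.97 Ω
Parallel: admittances add. Y = 1/R + 1/(jωL) + jωC
Y = (0.312 − j0.0431) S
|Y| = 0.315 S → |Z| = 1/|Y| = 3.17 Ω, ∠Z = −∠Y = 7.86°
I = V/|Z| = 11/3.17 = 3.47 A

3.47 A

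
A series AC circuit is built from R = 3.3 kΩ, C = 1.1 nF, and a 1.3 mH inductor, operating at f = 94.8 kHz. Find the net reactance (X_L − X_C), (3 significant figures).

ω = 2πf = 595600 rad/s
X_L = ωL = 774 Ω
X_C = 1/(ωC) = 1530 Ω
X = 774 − 1530 = -752 Ω

-752 Ω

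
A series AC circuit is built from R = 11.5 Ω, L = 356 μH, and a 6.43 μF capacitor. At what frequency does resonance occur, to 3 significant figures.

3.33 kHz

ω₀ = 1/√(LC) = 1/√(0.000356 × 6.43e-06) = 20900 rad/s
f₀ = ω₀/(2π) = 3.33 kHz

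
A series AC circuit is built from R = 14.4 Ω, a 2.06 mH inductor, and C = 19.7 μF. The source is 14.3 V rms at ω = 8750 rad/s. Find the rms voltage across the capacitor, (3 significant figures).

X_L = ωL = 18.0 Ω
X_C = 1/(ωC) = 5.80 Ω
Net reactance X = X_L − X_C = 12.2 Ω
Z = 14.4 + j12.2 Ω
|Z| = √(14.4² + 12.2²) = 18.9 Ω
I = V/|Z| = 757 mA
V_C = I·|Z_C| = 0.757 × 5.80 = 4.39 V

4.39 V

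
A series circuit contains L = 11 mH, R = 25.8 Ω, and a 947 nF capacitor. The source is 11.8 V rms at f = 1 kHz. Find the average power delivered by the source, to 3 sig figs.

ω = 2πf = 6283 rad/s
X_L = ωL = 69.1 Ω
X_C = 1/(ωC) = 168 Ω
Net reactance X = X_L − X_C = -98.9 Ω
Z = 25.8 − j98.9 Ω
|Z| = √(25.8² + 98.9²) = 102 Ω
∠Z = arctan(-98.9/25.8) = -75.4°
I = V/|Z| = 115 mA
P = VI cos φ = 11.8 × 0.115 × cos(-75.4°) = 344 mW

344 mW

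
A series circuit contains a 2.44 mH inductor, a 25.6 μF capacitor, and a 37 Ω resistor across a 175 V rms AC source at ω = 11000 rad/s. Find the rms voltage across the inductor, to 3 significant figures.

107 V

X_L = ωL = 26.8 Ω
X_C = 1/(ωC) = 3.55 Ω
Net reactance X = X_L − X_C = 23.3 Ω
Z = 37.0 + j23.3 Ω
|Z| = √(37.0² + 23.3²) = 43.7 Ω
I = V/|Z| = 4.00 A
V_L = I·|Z_L| = 4.00 × 26.8 = 107 V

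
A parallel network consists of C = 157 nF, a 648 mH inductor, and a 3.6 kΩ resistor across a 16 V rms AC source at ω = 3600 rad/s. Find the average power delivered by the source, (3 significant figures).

X_L = ωL = 2330 Ω
X_C = 1/(ωC) = 1770 Ω
Parallel: admittances add. Y = 1/R + 1/(jωL) + jωC
Y = (0.000278 + j0.000137) S
|Y| = 0.000310 S → |Z| = 1/|Y| = 3230 Ω, ∠Z = −∠Y = -26.2°
I = V/|Z| = 4.95 mA
P = VI cos φ = 16 × 0.00495 × cos(-26.2°) = 71.1 mW

71.1 mW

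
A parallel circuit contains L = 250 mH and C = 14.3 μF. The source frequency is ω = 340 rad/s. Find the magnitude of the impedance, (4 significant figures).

X_L = ωL = 85.00 Ω
X_C = 1/(ωC) = 205.7 Ω
Parallel: admittances add. Y = 1/(jωL) + jωC
Y = (0 − j0.006903) S
|Y| = 0.006903 S → |Z| = 1/|Y| = 144.9 Ω, ∠Z = −∠Y = 90.00°

144.9 Ω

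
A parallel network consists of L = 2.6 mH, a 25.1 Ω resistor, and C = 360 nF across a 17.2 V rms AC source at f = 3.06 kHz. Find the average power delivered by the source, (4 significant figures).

11.79 W

ω = 2πf = 19230 rad/s
X_L = ωL = 49.99 Ω
X_C = 1/(ωC) = 144.5 Ω
Parallel: admittances add. Y = 1/R + 1/(jωL) + jωC
Y = (0.03984 − j0.01308) S
|Y| = 0.04193 S → |Z| = 1/|Y| = 23.85 Ω, ∠Z = −∠Y = 18.18°
I = V/|Z| = 721.3 mA
P = VI cos φ = 17.2 × 0.7213 × cos(18.18°) = 11.79 W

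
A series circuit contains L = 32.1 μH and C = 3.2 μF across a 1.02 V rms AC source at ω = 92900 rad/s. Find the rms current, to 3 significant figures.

X_L = ωL = 2.98 Ω
X_C = 1/(ωC) = 3.36 Ω
Net reactance X = X_L − X_C = -0.382 Ω
Z = − j0.382 Ω
|Z| = √(0² + 0.382²) = 0.382 Ω
I = V/|Z| = 1.02/0.382 = 2.67 A

2.67 A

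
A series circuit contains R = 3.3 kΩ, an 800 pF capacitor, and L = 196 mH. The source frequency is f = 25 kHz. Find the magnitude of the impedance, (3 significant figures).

23100 Ω

ω = 2πf = 157100 rad/s
X_L = ωL = 30800 Ω
X_C = 1/(ωC) = 7960 Ω
Net reactance X = X_L − X_C = 22800 Ω
Z = 3300 + j22800 Ω
|Z| = √(3300² + 22800²) = 23100 Ω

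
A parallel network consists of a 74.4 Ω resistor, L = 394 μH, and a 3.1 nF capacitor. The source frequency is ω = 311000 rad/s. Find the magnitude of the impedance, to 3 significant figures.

65.6 Ω

X_L = ωL = 123 Ω
X_C = 1/(ωC) = 1040 Ω
Parallel: admittances add. Y = 1/R + 1/(jωL) + jωC
Y = (0.0134 − j0.00720) S
|Y| = 0.0152 S → |Z| = 1/|Y| = 65.6 Ω, ∠Z = −∠Y = 28.2°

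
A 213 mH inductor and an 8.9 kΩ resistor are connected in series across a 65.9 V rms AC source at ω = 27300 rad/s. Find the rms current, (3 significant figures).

6.20 mA

X_L = ωL = 5810 Ω
Z = 8900 + j5810 Ω
|Z| = √(8900² + 5810²) = 10600 Ω
I = V/|Z| = 65.9/10600 = 6.20 mA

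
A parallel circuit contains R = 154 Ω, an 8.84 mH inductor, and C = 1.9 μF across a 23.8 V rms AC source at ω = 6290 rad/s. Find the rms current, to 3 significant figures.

X_L = ωL = 55.6 Ω
X_C = 1/(ωC) = 83.7 Ω
Parallel: admittances add. Y = 1/R + 1/(jωL) + jωC
Y = (0.00649 − j0.00603) S
|Y| = 0.00886 S → |Z| = 1/|Y| = 113 Ω, ∠Z = −∠Y = 42.9°
I = V/|Z| = 23.8/113 = 211 mA

211 mA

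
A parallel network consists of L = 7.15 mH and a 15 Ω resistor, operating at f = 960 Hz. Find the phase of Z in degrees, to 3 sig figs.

ω = 2πf = 6032 rad/s
X_L = ωL = 43.1 Ω
Parallel: admittances add. Y = 1/R + 1/(jωL)
Y = (0.0667 − j0.0232) S
|Y| = 0.0706 S → |Z| = 1/|Y| = 14.2 Ω, ∠Z = −∠Y = 19.2°

19.2°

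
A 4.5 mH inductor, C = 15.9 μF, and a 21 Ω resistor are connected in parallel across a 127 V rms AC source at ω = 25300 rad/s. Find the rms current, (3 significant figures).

50.3 A

X_L = ωL = 114 Ω
X_C = 1/(ωC) = 2.49 Ω
Parallel: admittances add. Y = 1/R + 1/(jωL) + jωC
Y = (0.0476 + j0.393) S
|Y| = 0.396 S → |Z| = 1/|Y| = 2.52 Ω, ∠Z = −∠Y = -83.1°
I = V/|Z| = 127/2.52 = 50.3 A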